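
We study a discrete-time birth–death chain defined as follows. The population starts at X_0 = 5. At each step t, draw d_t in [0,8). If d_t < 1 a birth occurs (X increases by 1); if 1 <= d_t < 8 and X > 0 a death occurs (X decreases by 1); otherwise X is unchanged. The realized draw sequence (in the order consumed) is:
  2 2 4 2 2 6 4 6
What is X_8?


0

t=0: X=5, d=2 → death, X_1=4
t=1: X=4, d=2 → death, X_2=3
t=2: X=3, d=4 → death, X_3=2
t=3: X=2, d=2 → death, X_4=1
t=4: X=1, d=2 → death, X_5=0
t=5: X=0, d=6 → hold, X_6=0
t=6: X=0, d=4 → hold, X_7=0
t=7: X=0, d=6 → hold, X_8=0


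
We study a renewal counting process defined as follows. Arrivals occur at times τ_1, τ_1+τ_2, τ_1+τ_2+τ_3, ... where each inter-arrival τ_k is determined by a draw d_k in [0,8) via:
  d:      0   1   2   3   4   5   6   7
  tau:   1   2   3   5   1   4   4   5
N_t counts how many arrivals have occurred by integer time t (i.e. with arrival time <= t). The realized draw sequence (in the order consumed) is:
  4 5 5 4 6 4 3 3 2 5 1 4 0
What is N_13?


4

draw d_1=4: τ_1=1, arrival time A_1=1
draw d_2=5: τ_2=4, arrival time A_2=5
draw d_3=5: τ_3=4, arrival time A_3=9
draw d_4=4: τ_4=1, arrival time A_4=10
draw d_5=6: τ_5=4, arrival time A_5=14
draw d_6=4: τ_6=1, arrival time A_6=15
draw d_7=3: τ_7=5, arrival time A_7=20
draw d_8=3: τ_8=5, arrival time A_8=25
draw d_9=2: τ_9=3, arrival time A_9=28
draw d_10=5: τ_10=4, arrival time A_10=32
draw d_11=1: τ_11=2, arrival time A_11=34
draw d_12=4: τ_12=1, arrival time A_12=35
draw d_13=0: τ_13=1, arrival time A_13=36
N_t over t=0..13: 0:0 1:1 2:1 3:1 4:1 5:2 6:2 7:2 8:2 9:3 10:4 11:4 12:4 13:4


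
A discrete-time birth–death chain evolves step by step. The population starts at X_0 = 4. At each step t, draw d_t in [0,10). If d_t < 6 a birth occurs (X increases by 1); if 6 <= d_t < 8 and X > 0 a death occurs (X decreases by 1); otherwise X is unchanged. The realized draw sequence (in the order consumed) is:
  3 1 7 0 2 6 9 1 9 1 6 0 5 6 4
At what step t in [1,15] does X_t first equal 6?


t=0: X=4, d=3 → birth, X_1=5
t=1: X=5, d=1 → birth, X_2=6
t=2: X=6, d=7 → death, X_3=5
t=3: X=5, d=0 → birth, X_4=6
t=4: X=6, d=2 → birth, X_5=7
t=5: X=7, d=6 → death, X_6=6
t=6: X=6, d=9 → hold, X_7=6
t=7: X=6, d=1 → birth, X_8=7
t=8: X=7, d=9 → hold, X_9=7
t=9: X=7, d=1 → birth, X_10=8
t=10: X=8, d=6 → death, X_11=7
t=11: X=7, d=0 → birth, X_12=8
t=12: X=8, d=5 → birth, X_13=9
t=13: X=9, d=6 → death, X_14=8
t=14: X=8, d=4 → birth, X_15=9

2


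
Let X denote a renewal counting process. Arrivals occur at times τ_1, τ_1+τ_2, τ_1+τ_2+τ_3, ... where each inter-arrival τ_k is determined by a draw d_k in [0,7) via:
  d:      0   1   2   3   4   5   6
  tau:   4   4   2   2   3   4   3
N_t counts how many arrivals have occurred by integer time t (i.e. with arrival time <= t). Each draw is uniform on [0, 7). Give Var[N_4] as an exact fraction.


180/2401

Inter-arrival values over d=0..6: [4, 4, 2, 2, 3, 4, 3]
Each d has probability 1/7, so the pmf of τ is: f(2) = 2/7, f(3) = 2/7, f(4) = 3/7
Let p_n(j) = P(N_n = j), with p_0 = [1]. Condition on τ_1: p_n(0) = P(τ > n), and for j >= 1, p_n(j) = Σ_{k<=n} f(k)·p_{n−k}(j−1)
p_1 = [1]  (j = 0)
p_2 = [5/7, 2/7]  (j = 0..1)
p_3 = [3/7, 4/7]  (j = 0..1)
p_4 = [0, 45/49, 4/49]  (j = 0..2)
E[N_4] = Σ j·p_4(j) = 53/49;  E[N_4²] = Σ j²·p_4(j) = 61/49
Var[N_4] = 61/49 − (53/49)² = 180/2401


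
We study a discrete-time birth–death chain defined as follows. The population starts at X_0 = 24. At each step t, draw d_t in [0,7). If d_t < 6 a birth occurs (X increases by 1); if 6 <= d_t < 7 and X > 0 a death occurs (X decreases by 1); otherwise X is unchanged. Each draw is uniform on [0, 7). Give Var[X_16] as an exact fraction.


384/49

X can drop by at most 1 per step and X_0 = 24 > T = 16, so X_t >= 24 − t >= 8 > 0 for every t <= 16: the floor at 0 (the 'and X > 0' condition) never binds. Hence X_16 = X_0 + Σ_{t<16} Y_t with i.i.d. increments Y_t = y(d_t) ∈ {+1, −1, 0}.
Outcome values over d=0..6: [1, 1, 1, 1, 1, 1, -1]
Σy = 5, Σy² = 7, M = 7
μ = 5/7 = 5/7,  σ² = 7/7 − (5/7)² = 24/49
Independent increments: Var[X_16] = 16·σ² = 16·(24/49) = 384/49


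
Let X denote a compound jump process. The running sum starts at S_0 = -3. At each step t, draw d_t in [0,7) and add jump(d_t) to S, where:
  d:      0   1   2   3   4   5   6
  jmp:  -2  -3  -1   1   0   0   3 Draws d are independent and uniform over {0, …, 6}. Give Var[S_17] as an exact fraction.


2788/49

Outcome values over d=0..6: [-2, -3, -1, 1, 0, 0, 3]
Σy = -2, Σy² = 24, M = 7
μ = -2/7 = -2/7,  σ² = 24/7 − (-2/7)² = 164/49
Independent increments: Var[S_17] = 17·σ² = 17·(164/49) = 2788/49


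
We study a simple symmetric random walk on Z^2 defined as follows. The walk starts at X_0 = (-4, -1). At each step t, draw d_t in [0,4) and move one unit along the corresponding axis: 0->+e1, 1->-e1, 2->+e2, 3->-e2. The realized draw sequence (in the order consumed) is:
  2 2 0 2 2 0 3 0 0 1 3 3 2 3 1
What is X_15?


(-2, 0)

t=0: X=(-4, -1), d=2 → +e2, X_1=(-4, 0)
t=1: X=(-4, 0), d=2 → +e2, X_2=(-4, 1)
t=2: X=(-4, 1), d=0 → +e1, X_3=(-3, 1)
t=3: X=(-3, 1), d=2 → +e2, X_4=(-3, 2)
t=4: X=(-3, 2), d=2 → +e2, X_5=(-3, 3)
t=5: X=(-3, 3), d=0 → +e1, X_6=(-2, 3)
t=6: X=(-2, 3), d=3 → -e2, X_7=(-2, 2)
t=7: X=(-2, 2), d=0 → +e1, X_8=(-1, 2)
t=8: X=(-1, 2), d=0 → +e1, X_9=(0, 2)
t=9: X=(0, 2), d=1 → -e1, X_10=(-1, 2)
t=10: X=(-1, 2), d=3 → -e2, X_11=(-1, 1)
t=11: X=(-1, 1), d=3 → -e2, X_12=(-1, 0)
t=12: X=(-1, 0), d=2 → +e2, X_13=(-1, 1)
t=13: X=(-1, 1), d=3 → -e2, X_14=(-1, 0)
t=14: X=(-1, 0), d=1 → -e1, X_15=(-2, 0)


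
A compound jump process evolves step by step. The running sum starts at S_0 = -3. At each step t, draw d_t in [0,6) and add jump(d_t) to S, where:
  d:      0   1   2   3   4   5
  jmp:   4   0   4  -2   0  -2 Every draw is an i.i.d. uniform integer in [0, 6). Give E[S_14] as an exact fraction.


Outcome values over d=0..5: [4, 0, 4, -2, 0, -2]
Σy = 4, Σy² = 40, M = 6
μ = 4/6 = 2/3,  σ² = 40/6 − (2/3)² = 56/9
E[S_14] = -3 + 14·(2/3) = 19/3

19/3


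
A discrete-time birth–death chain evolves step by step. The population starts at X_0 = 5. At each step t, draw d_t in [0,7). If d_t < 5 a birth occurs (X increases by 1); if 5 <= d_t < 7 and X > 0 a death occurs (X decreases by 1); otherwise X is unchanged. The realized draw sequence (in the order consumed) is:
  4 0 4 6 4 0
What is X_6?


t=0: X=5, d=4 → birth, X_1=6
t=1: X=6, d=0 → birth, X_2=7
t=2: X=7, d=4 → birth, X_3=8
t=3: X=8, d=6 → death, X_4=7
t=4: X=7, d=4 → birth, X_5=8
t=5: X=8, d=0 → birth, X_6=9

9


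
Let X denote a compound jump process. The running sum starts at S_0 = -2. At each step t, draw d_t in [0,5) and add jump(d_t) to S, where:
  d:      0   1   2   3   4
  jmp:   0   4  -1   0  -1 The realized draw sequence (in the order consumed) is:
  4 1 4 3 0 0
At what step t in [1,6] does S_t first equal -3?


t=0: S=-2, d=4, jump=-1, S_1=-3
t=1: S=-3, d=1, jump=4, S_2=1
t=2: S=1, d=4, jump=-1, S_3=0
t=3: S=0, d=3, jump=0, S_4=0
t=4: S=0, d=0, jump=0, S_5=0
t=5: S=0, d=0, jump=0, S_6=0

1


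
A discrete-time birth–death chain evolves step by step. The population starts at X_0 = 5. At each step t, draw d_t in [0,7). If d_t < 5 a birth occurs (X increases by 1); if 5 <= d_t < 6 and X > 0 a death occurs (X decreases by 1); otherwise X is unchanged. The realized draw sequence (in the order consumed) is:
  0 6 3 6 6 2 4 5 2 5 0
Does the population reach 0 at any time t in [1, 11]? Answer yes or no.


t=0: X=5, d=0 → birth, X_1=6
t=1: X=6, d=6 → hold, X_2=6
t=2: X=6, d=3 → birth, X_3=7
t=3: X=7, d=6 → hold, X_4=7
t=4: X=7, d=6 → hold, X_5=7
t=5: X=7, d=2 → birth, X_6=8
t=6: X=8, d=4 → birth, X_7=9
t=7: X=9, d=5 → death, X_8=8
t=8: X=8, d=2 → birth, X_9=9
t=9: X=9, d=5 → death, X_10=8
t=10: X=8, d=0 → birth, X_11=9

no


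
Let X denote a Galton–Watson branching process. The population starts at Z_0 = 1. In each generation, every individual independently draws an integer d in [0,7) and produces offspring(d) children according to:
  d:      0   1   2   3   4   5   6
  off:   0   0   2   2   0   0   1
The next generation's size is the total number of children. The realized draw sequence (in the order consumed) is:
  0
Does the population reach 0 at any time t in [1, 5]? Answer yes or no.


gen 0: Z_0=1, draws=[0], offspring=[0], Z_1=0
gen 1: Z_1=0, draws=[], offspring=[], Z_2=0
gen 2: Z_2=0, draws=[], offspring=[], Z_3=0
gen 3: Z_3=0, draws=[], offspring=[], Z_4=0
gen 4: Z_4=0, draws=[], offspring=[], Z_5=0

yes


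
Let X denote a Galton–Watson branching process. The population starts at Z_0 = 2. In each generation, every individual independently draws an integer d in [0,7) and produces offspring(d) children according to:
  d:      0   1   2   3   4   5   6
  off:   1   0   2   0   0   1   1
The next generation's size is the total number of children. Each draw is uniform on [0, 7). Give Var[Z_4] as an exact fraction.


Outcome values over d=0..6: [1, 0, 2, 0, 0, 1, 1]
Σy = 5, Σy² = 7, M = 7
μ = 5/7 = 5/7,  σ² = 7/7 − (5/7)² = 24/49
V_0 = 0, E_0 = 2
V_1 = 24/49·E_0 + (5/7)²·V_0 = 48/49;  E_1 = 10/7
V_2 = 24/49·E_1 + (5/7)²·V_1 = 2880/2401;  E_2 = 50/49
V_3 = 24/49·E_2 + (5/7)²·V_2 = 130800/117649;  E_3 = 250/343
V_4 = 24/49·E_3 + (5/7)²·V_3 = 5328000/5764801;  E_4 = 1250/2401

5328000/5764801


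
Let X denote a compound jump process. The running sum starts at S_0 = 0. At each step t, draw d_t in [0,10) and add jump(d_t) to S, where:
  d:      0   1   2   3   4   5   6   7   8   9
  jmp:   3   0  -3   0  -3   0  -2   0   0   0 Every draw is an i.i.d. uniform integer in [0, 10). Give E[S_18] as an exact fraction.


Outcome values over d=0..9: [3, 0, -3, 0, -3, 0, -2, 0, 0, 0]
Σy = -5, Σy² = 31, M = 10
μ = -5/10 = -1/2,  σ² = 31/10 − (-1/2)² = 57/20
E[S_18] = 0 + 18·(-1/2) = -9

-9


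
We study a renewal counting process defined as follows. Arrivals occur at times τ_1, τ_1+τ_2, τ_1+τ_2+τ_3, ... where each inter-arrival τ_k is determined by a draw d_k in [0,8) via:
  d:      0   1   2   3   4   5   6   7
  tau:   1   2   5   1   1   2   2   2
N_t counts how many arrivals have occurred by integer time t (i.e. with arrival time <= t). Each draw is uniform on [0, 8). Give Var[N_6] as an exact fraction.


87067172959/68719476736

Inter-arrival values over d=0..7: [1, 2, 5, 1, 1, 2, 2, 2]
Each d has probability 1/8, so the pmf of τ is: f(1) = 3/8, f(2) = 1/2, f(5) = 1/8
Let p_n(j) = P(N_n = j), with p_0 = [1]. Condition on τ_1: p_n(0) = P(τ > n), and for j >= 1, p_n(j) = Σ_{k<=n} f(k)·p_{n−k}(j−1)
p_1 = [5/8, 3/8]  (j = 0..1)
p_2 = [1/8, 47/64, 9/64]  (j = 0..2)
p_3 = [1/8, 23/64, 237/512, 27/512]  (j = 0..3)
p_4 = [1/8, 7/64, 257/512, 999/4096, 81/4096]  (j = 0..4)
p_5 = [0, 15/64, 113/512, 1719/4096, 3861/32768, 243/32768]  (j = 0..5)
p_6 = [0, 9/64, 97/512, 1367/4096, 9153/32768, 14175/262144, 729/262144]  (j = 0..6)
E[N_6] = Σ j·p_6(j) = 766801/262144;  E[N_6²] = Σ j²·p_6(j) = 2575115/262144
Var[N_6] = 2575115/262144 − (766801/262144)² = 87067172959/68719476736


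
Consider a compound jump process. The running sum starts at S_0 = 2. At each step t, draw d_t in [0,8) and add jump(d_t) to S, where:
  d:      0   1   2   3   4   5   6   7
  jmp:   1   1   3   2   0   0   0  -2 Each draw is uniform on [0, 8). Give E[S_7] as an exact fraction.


Outcome values over d=0..7: [1, 1, 3, 2, 0, 0, 0, -2]
Σy = 5, Σy² = 19, M = 8
μ = 5/8 = 5/8,  σ² = 19/8 − (5/8)² = 127/64
E[S_7] = 2 + 7·(5/8) = 51/8

51/8


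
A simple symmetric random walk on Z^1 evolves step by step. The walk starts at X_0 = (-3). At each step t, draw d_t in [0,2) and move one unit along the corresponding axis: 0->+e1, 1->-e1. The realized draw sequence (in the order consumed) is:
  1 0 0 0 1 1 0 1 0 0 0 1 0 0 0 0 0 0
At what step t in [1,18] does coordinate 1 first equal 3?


16

t=0: X=(-3), d=1 → -e1, X_1=(-4)
t=1: X=(-4), d=0 → +e1, X_2=(-3)
t=2: X=(-3), d=0 → +e1, X_3=(-2)
t=3: X=(-2), d=0 → +e1, X_4=(-1)
t=4: X=(-1), d=1 → -e1, X_5=(-2)
t=5: X=(-2), d=1 → -e1, X_6=(-3)
t=6: X=(-3), d=0 → +e1, X_7=(-2)
t=7: X=(-2), d=1 → -e1, X_8=(-3)
t=8: X=(-3), d=0 → +e1, X_9=(-2)
t=9: X=(-2), d=0 → +e1, X_10=(-1)
t=10: X=(-1), d=0 → +e1, X_11=(0)
t=11: X=(0), d=1 → -e1, X_12=(-1)
t=12: X=(-1), d=0 → +e1, X_13=(0)
t=13: X=(0), d=0 → +e1, X_14=(1)
t=14: X=(1), d=0 → +e1, X_15=(2)
t=15: X=(2), d=0 → +e1, X_16=(3)
t=16: X=(3), d=0 → +e1, X_17=(4)
t=17: X=(4), d=0 → +e1, X_18=(5)


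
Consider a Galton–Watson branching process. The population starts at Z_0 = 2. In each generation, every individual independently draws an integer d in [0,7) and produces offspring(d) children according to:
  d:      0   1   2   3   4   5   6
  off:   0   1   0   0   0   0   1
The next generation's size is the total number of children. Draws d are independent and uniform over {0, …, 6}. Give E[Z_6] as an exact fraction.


128/117649

Outcome values over d=0..6: [0, 1, 0, 0, 0, 0, 1]
Σy = 2, Σy² = 2, M = 7
μ = 2/7 = 2/7,  σ² = 2/7 − (2/7)² = 10/49
E[Z_0] = 2
E[Z_1] = 2/7·E[Z_0] = 4/7
E[Z_2] = 2/7·E[Z_1] = 8/49
E[Z_3] = 2/7·E[Z_2] = 16/343
E[Z_4] = 2/7·E[Z_3] = 32/2401
E[Z_5] = 2/7·E[Z_4] = 64/16807
E[Z_6] = 2/7·E[Z_5] = 128/117649


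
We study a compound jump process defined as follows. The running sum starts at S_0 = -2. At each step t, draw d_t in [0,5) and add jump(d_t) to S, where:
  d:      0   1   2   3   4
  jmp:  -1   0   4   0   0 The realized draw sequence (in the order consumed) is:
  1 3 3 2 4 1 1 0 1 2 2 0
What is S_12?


t=0: S=-2, d=1, jump=0, S_1=-2
t=1: S=-2, d=3, jump=0, S_2=-2
t=2: S=-2, d=3, jump=0, S_3=-2
t=3: S=-2, d=2, jump=4, S_4=2
t=4: S=2, d=4, jump=0, S_5=2
t=5: S=2, d=1, jump=0, S_6=2
t=6: S=2, d=1, jump=0, S_7=2
t=7: S=2, d=0, jump=-1, S_8=1
t=8: S=1, d=1, jump=0, S_9=1
t=9: S=1, d=2, jump=4, S_10=5
t=10: S=5, d=2, jump=4, S_11=9
t=11: S=9, d=0, jump=-1, S_12=8

8


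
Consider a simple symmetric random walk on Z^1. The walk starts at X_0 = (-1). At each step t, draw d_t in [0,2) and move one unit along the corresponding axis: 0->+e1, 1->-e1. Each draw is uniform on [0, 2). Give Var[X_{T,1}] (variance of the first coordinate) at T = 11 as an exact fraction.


11

Outcome values over d=0..1: [1, -1]
Σy = 0, Σy² = 2, M = 2
μ = 0/2 = 0,  σ² = 2/2 − (0)² = 1
Independent increments: Var[X_11] = 11·σ² = 11·(1) = 11


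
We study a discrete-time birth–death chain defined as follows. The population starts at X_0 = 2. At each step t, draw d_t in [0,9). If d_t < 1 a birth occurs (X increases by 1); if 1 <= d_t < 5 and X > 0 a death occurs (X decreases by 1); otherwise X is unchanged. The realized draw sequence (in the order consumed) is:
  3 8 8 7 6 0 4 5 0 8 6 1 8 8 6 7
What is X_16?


t=0: X=2, d=3 → death, X_1=1
t=1: X=1, d=8 → hold, X_2=1
t=2: X=1, d=8 → hold, X_3=1
t=3: X=1, d=7 → hold, X_4=1
t=4: X=1, d=6 → hold, X_5=1
t=5: X=1, d=0 → birth, X_6=2
t=6: X=2, d=4 → death, X_7=1
t=7: X=1, d=5 → hold, X_8=1
t=8: X=1, d=0 → birth, X_9=2
t=9: X=2, d=8 → hold, X_10=2
t=10: X=2, d=6 → hold, X_11=2
t=11: X=2, d=1 → death, X_12=1
t=12: X=1, d=8 → hold, X_13=1
t=13: X=1, d=8 → hold, X_14=1
t=14: X=1, d=6 → hold, X_15=1
t=15: X=1, d=7 → hold, X_16=1

1


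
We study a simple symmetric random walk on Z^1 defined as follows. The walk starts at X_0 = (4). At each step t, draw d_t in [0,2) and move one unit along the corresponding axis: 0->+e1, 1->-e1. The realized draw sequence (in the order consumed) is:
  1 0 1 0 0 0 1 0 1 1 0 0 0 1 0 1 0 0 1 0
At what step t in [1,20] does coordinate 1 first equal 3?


t=0: X=(4), d=1 → -e1, X_1=(3)
t=1: X=(3), d=0 → +e1, X_2=(4)
t=2: X=(4), d=1 → -e1, X_3=(3)
t=3: X=(3), d=0 → +e1, X_4=(4)
t=4: X=(4), d=0 → +e1, X_5=(5)
t=5: X=(5), d=0 → +e1, X_6=(6)
t=6: X=(6), d=1 → -e1, X_7=(5)
t=7: X=(5), d=0 → +e1, X_8=(6)
t=8: X=(6), d=1 → -e1, X_9=(5)
t=9: X=(5), d=1 → -e1, X_10=(4)
t=10: X=(4), d=0 → +e1, X_11=(5)
t=11: X=(5), d=0 → +e1, X_12=(6)
t=12: X=(6), d=0 → +e1, X_13=(7)
t=13: X=(7), d=1 → -e1, X_14=(6)
t=14: X=(6), d=0 → +e1, X_15=(7)
t=15: X=(7), d=1 → -e1, X_16=(6)
t=16: X=(6), d=0 → +e1, X_17=(7)
t=17: X=(7), d=0 → +e1, X_18=(8)
t=18: X=(8), d=1 → -e1, X_19=(7)
t=19: X=(7), d=0 → +e1, X_20=(8)

1


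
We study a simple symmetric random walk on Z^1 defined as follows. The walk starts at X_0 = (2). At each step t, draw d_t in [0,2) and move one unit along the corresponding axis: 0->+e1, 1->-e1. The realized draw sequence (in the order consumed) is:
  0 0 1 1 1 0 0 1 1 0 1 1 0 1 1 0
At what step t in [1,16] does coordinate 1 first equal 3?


t=0: X=(2), d=0 → +e1, X_1=(3)
t=1: X=(3), d=0 → +e1, X_2=(4)
t=2: X=(4), d=1 → -e1, X_3=(3)
t=3: X=(3), d=1 → -e1, X_4=(2)
t=4: X=(2), d=1 → -e1, X_5=(1)
t=5: X=(1), d=0 → +e1, X_6=(2)
t=6: X=(2), d=0 → +e1, X_7=(3)
t=7: X=(3), d=1 → -e1, X_8=(2)
t=8: X=(2), d=1 → -e1, X_9=(1)
t=9: X=(1), d=0 → +e1, X_10=(2)
t=10: X=(2), d=1 → -e1, X_11=(1)
t=11: X=(1), d=1 → -e1, X_12=(0)
t=12: X=(0), d=0 → +e1, X_13=(1)
t=13: X=(1), d=1 → -e1, X_14=(0)
t=14: X=(0), d=1 → -e1, X_15=(-1)
t=15: X=(-1), d=0 → +e1, X_16=(0)

1


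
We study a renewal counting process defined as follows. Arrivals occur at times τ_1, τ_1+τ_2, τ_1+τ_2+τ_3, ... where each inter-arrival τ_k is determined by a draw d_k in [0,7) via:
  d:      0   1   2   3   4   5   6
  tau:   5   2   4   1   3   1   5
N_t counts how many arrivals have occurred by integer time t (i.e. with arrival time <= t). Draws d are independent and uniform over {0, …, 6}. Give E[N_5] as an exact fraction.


25554/16807

Inter-arrival values over d=0..6: [5, 2, 4, 1, 3, 1, 5]
Each d has probability 1/7, so the pmf of τ is: f(1) = 2/7, f(2) = 1/7, f(3) = 1/7, f(4) = 1/7, f(5) = 2/7
Renewal equation for m(n) = E[N_n]: condition on τ_1 = k (if k <= n, one arrival plus a fresh copy on the remaining n−k steps): m(n) = F(n) + Σ_{k<=n} f(k)·m(n−k), where F(n) = P(τ <= n) and m(0) = 0
m(1) = F(1) = 2/7
m(2) = F(2) + f(1)·m(1) = 3/7 + 2/7·2/7 = 25/49
m(3) = F(3) + f(1)·m(2) + f(2)·m(1) = 4/7 + 2/7·25/49 + 1/7·2/7 = 260/343
m(4) = F(4) + f(1)·m(3) + f(2)·m(2) + f(3)·m(1) = 5/7 + 2/7·260/343 + 1/7·25/49 + 1/7·2/7 = 2508/2401
m(5) = F(5) + f(1)·m(4) + f(2)·m(3) + f(3)·m(2) + f(4)·m(1) = 1 + 2/7·2508/2401 + 1/7·260/343 + 1/7·25/49 + 1/7·2/7 = 25554/16807
E[N_5] = m(5) = 25554/16807


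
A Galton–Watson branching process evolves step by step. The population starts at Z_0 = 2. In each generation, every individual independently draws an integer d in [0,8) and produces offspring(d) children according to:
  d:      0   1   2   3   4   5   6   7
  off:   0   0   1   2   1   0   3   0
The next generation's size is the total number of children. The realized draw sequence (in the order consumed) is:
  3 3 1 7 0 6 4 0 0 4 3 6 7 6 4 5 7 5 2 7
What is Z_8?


1

gen 0: Z_0=2, draws=[3, 3], offspring=[2, 2], Z_1=4
gen 1: Z_1=4, draws=[1, 7, 0, 6], offspring=[0, 0, 0, 3], Z_2=3
gen 2: Z_2=3, draws=[4, 0, 0], offspring=[1, 0, 0], Z_3=1
gen 3: Z_3=1, draws=[4], offspring=[1], Z_4=1
gen 4: Z_4=1, draws=[3], offspring=[2], Z_5=2
gen 5: Z_5=2, draws=[6, 7], offspring=[3, 0], Z_6=3
gen 6: Z_6=3, draws=[6, 4, 5], offspring=[3, 1, 0], Z_7=4
gen 7: Z_7=4, draws=[7, 5, 2, 7], offspring=[0, 0, 1, 0], Z_8=1


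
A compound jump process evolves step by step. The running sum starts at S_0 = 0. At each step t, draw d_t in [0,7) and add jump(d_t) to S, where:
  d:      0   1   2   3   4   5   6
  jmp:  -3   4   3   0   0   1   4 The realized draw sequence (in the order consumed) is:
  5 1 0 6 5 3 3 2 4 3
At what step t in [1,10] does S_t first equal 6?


4

t=0: S=0, d=5, jump=1, S_1=1
t=1: S=1, d=1, jump=4, S_2=5
t=2: S=5, d=0, jump=-3, S_3=2
t=3: S=2, d=6, jump=4, S_4=6
t=4: S=6, d=5, jump=1, S_5=7
t=5: S=7, d=3, jump=0, S_6=7
t=6: S=7, d=3, jump=0, S_7=7
t=7: S=7, d=2, jump=3, S_8=10
t=8: S=10, d=4, jump=0, S_9=10
t=9: S=10, d=3, jump=0, S_10=10


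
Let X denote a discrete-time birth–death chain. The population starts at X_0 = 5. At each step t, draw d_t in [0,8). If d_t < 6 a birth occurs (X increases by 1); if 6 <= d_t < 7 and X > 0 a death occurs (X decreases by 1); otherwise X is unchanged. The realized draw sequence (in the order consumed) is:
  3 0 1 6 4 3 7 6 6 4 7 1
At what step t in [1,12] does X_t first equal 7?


2

t=0: X=5, d=3 → birth, X_1=6
t=1: X=6, d=0 → birth, X_2=7
t=2: X=7, d=1 → birth, X_3=8
t=3: X=8, d=6 → death, X_4=7
t=4: X=7, d=4 → birth, X_5=8
t=5: X=8, d=3 → birth, X_6=9
t=6: X=9, d=7 → hold, X_7=9
t=7: X=9, d=6 → death, X_8=8
t=8: X=8, d=6 → death, X_9=7
t=9: X=7, d=4 → birth, X_10=8
t=10: X=8, d=7 → hold, X_11=8
t=11: X=8, d=1 → birth, X_12=9


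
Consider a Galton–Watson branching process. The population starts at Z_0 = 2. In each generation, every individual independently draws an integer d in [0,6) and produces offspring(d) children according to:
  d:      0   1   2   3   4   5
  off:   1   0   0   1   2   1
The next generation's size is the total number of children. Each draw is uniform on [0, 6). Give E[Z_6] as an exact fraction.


15625/23328

Outcome values over d=0..5: [1, 0, 0, 1, 2, 1]
Σy = 5, Σy² = 7, M = 6
μ = 5/6 = 5/6,  σ² = 7/6 − (5/6)² = 17/36
E[Z_0] = 2
E[Z_1] = 5/6·E[Z_0] = 5/3
E[Z_2] = 5/6·E[Z_1] = 25/18
E[Z_3] = 5/6·E[Z_2] = 125/108
E[Z_4] = 5/6·E[Z_3] = 625/648
E[Z_5] = 5/6·E[Z_4] = 3125/3888
E[Z_6] = 5/6·E[Z_5] = 15625/23328


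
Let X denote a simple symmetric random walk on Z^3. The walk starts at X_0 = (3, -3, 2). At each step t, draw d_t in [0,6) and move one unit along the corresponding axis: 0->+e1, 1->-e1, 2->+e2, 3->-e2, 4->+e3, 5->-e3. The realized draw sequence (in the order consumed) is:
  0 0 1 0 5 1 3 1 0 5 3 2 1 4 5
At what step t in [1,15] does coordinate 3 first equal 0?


10

t=0: X=(3, -3, 2), d=0 → +e1, X_1=(4, -3, 2)
t=1: X=(4, -3, 2), d=0 → +e1, X_2=(5, -3, 2)
t=2: X=(5, -3, 2), d=1 → -e1, X_3=(4, -3, 2)
t=3: X=(4, -3, 2), d=0 → +e1, X_4=(5, -3, 2)
t=4: X=(5, -3, 2), d=5 → -e3, X_5=(5, -3, 1)
t=5: X=(5, -3, 1), d=1 → -e1, X_6=(4, -3, 1)
t=6: X=(4, -3, 1), d=3 → -e2, X_7=(4, -4, 1)
t=7: X=(4, -4, 1), d=1 → -e1, X_8=(3, -4, 1)
t=8: X=(3, -4, 1), d=0 → +e1, X_9=(4, -4, 1)
t=9: X=(4, -4, 1), d=5 → -e3, X_10=(4, -4, 0)
t=10: X=(4, -4, 0), d=3 → -e2, X_11=(4, -5, 0)
t=11: X=(4, -5, 0), d=2 → +e2, X_12=(4, -4, 0)
t=12: X=(4, -4, 0), d=1 → -e1, X_13=(3, -4, 0)
t=13: X=(3, -4, 0), d=4 → +e3, X_14=(3, -4, 1)
t=14: X=(3, -4, 1), d=5 → -e3, X_15=(3, -4, 0)


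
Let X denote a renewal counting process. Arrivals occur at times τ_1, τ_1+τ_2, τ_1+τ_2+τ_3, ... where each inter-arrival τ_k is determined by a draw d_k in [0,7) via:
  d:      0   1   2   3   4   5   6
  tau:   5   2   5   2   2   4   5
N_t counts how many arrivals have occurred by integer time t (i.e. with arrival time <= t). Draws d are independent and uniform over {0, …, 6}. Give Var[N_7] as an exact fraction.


Inter-arrival values over d=0..6: [5, 2, 5, 2, 2, 4, 5]
Each d has probability 1/7, so the pmf of τ is: f(2) = 3/7, f(4) = 1/7, f(5) = 3/7
Let p_n(j) = P(N_n = j), with p_0 = [1]. Condition on τ_1: p_n(0) = P(τ > n), and for j >= 1, p_n(j) = Σ_{k<=n} f(k)·p_{n−k}(j−1)
p_1 = [1]  (j = 0)
p_2 = [4/7, 3/7]  (j = 0..1)
p_3 = [4/7, 3/7]  (j = 0..1)
p_4 = [3/7, 19/49, 9/49]  (j = 0..2)
p_5 = [0, 40/49, 9/49]  (j = 0..2)
p_6 = [0, 34/49, 78/343, 27/343]  (j = 0..3)
p_7 = [0, 16/49, 204/343, 27/343]  (j = 0..3)
E[N_7] = Σ j·p_7(j) = 601/343;  E[N_7²] = Σ j²·p_7(j) = 1171/343
Var[N_7] = 1171/343 − (601/343)² = 40452/117649

40452/117649


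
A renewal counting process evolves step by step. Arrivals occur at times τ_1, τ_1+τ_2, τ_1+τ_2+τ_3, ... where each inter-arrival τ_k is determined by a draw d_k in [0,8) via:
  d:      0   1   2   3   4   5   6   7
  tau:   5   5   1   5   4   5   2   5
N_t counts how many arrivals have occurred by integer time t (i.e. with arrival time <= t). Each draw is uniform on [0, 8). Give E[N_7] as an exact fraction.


3156537/2097152

Inter-arrival values over d=0..7: [5, 5, 1, 5, 4, 5, 2, 5]
Each d has probability 1/8, so the pmf of τ is: f(1) = 1/8, f(2) = 1/8, f(4) = 1/8, f(5) = 5/8
Renewal equation for m(n) = E[N_n]: condition on τ_1 = k (if k <= n, one arrival plus a fresh copy on the remaining n−k steps): m(n) = F(n) + Σ_{k<=n} f(k)·m(n−k), where F(n) = P(τ <= n) and m(0) = 0
m(1) = F(1) = 1/8
m(2) = F(2) + f(1)·m(1) = 1/4 + 1/8·1/8 = 17/64
m(3) = F(3) + f(1)·m(2) + f(2)·m(1) = 1/4 + 1/8·17/64 + 1/8·1/8 = 153/512
m(4) = F(4) + f(1)·m(3) + f(2)·m(2) = 3/8 + 1/8·153/512 + 1/8·17/64 = 1825/4096
m(5) = F(5) + f(1)·m(4) + f(2)·m(3) + f(4)·m(1) = 1 + 1/8·1825/4096 + 1/8·153/512 + 1/8·1/8 = 36329/32768
m(6) = F(6) + f(1)·m(5) + f(2)·m(4) + f(4)·m(2) + f(5)·m(1) = 1 + 1/8·36329/32768 + 1/8·1825/4096 + 1/8·17/64 + 5/8·1/8 = 342257/262144
m(7) = F(7) + f(1)·m(6) + f(2)·m(5) + f(4)·m(3) + f(5)·m(2) = 1 + 1/8·342257/262144 + 1/8·36329/32768 + 1/8·153/512 + 5/8·17/64 = 3156537/2097152
E[N_7] = m(7) = 3156537/2097152


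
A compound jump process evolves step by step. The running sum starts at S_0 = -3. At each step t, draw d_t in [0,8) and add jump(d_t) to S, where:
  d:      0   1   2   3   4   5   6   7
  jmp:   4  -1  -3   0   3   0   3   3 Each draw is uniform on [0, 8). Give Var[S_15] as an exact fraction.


5145/64

Outcome values over d=0..7: [4, -1, -3, 0, 3, 0, 3, 3]
Σy = 9, Σy² = 53, M = 8
μ = 9/8 = 9/8,  σ² = 53/8 − (9/8)² = 343/64
Independent increments: Var[S_15] = 15·σ² = 15·(343/64) = 5145/64


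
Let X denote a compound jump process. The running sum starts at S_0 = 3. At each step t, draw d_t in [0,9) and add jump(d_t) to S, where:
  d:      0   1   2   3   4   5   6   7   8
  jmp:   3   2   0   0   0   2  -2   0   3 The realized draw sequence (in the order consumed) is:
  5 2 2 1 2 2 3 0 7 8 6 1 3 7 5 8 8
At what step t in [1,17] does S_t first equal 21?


t=0: S=3, d=5, jump=2, S_1=5
t=1: S=5, d=2, jump=0, S_2=5
t=2: S=5, d=2, jump=0, S_3=5
t=3: S=5, d=1, jump=2, S_4=7
t=4: S=7, d=2, jump=0, S_5=7
t=5: S=7, d=2, jump=0, S_6=7
t=6: S=7, d=3, jump=0, S_7=7
t=7: S=7, d=0, jump=3, S_8=10
t=8: S=10, d=7, jump=0, S_9=10
t=9: S=10, d=8, jump=3, S_10=13
t=10: S=13, d=6, jump=-2, S_11=11
t=11: S=11, d=1, jump=2, S_12=13
t=12: S=13, d=3, jump=0, S_13=13
t=13: S=13, d=7, jump=0, S_14=13
t=14: S=13, d=5, jump=2, S_15=15
t=15: S=15, d=8, jump=3, S_16=18
t=16: S=18, d=8, jump=3, S_17=21

17


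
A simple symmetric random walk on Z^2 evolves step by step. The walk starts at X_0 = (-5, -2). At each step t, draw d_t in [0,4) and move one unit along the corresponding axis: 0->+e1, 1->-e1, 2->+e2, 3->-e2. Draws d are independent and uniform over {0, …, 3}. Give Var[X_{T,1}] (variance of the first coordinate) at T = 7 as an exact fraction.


7/2

Outcome values over d=0..3: [1, -1, 0, 0]
Σy = 0, Σy² = 2, M = 4
μ = 0/4 = 0,  σ² = 2/4 − (0)² = 1/2
Independent increments: Var[X_7] = 7·σ² = 7·(1/2) = 7/2


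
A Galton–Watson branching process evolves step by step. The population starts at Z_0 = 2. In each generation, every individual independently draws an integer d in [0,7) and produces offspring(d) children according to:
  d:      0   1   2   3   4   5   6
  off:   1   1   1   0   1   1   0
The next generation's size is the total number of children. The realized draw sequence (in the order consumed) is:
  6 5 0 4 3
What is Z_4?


0

gen 0: Z_0=2, draws=[6, 5], offspring=[0, 1], Z_1=1
gen 1: Z_1=1, draws=[0], offspring=[1], Z_2=1
gen 2: Z_2=1, draws=[4], offspring=[1], Z_3=1
gen 3: Z_3=1, draws=[3], offspring=[0], Z_4=0


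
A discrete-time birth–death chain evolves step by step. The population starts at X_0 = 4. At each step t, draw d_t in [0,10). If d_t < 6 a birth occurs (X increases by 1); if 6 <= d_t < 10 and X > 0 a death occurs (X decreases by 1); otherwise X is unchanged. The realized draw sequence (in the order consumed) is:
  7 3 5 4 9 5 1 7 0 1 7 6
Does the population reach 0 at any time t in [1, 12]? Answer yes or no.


t=0: X=4, d=7 → death, X_1=3
t=1: X=3, d=3 → birth, X_2=4
t=2: X=4, d=5 → birth, X_3=5
t=3: X=5, d=4 → birth, X_4=6
t=4: X=6, d=9 → death, X_5=5
t=5: X=5, d=5 → birth, X_6=6
t=6: X=6, d=1 → birth, X_7=7
t=7: X=7, d=7 → death, X_8=6
t=8: X=6, d=0 → birth, X_9=7
t=9: X=7, d=1 → birth, X_10=8
t=10: X=8, d=7 → death, X_11=7
t=11: X=7, d=6 → death, X_12=6

no


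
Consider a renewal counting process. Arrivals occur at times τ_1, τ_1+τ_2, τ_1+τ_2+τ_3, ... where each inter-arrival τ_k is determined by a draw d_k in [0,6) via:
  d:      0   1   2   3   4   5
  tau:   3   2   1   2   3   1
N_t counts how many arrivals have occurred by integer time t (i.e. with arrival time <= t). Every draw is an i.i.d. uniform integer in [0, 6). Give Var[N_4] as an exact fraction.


3206/6561

Inter-arrival values over d=0..5: [3, 2, 1, 2, 3, 1]
Each d has probability 1/6, so the pmf of τ is: f(1) = 1/3, f(2) = 1/3, f(3) = 1/3
Let p_n(j) = P(N_n = j), with p_0 = [1]. Condition on τ_1: p_n(0) = P(τ > n), and for j >= 1, p_n(j) = Σ_{k<=n} f(k)·p_{n−k}(j−1)
p_1 = [2/3, 1/3]  (j = 0..1)
p_2 = [1/3, 5/9, 1/9]  (j = 0..2)
p_3 = [0, 2/3, 8/27, 1/27]  (j = 0..3)
p_4 = [0, 1/3, 14/27, 11/81, 1/81]  (j = 0..4)
E[N_4] = Σ j·p_4(j) = 148/81;  E[N_4²] = Σ j²·p_4(j) = 310/81
Var[N_4] = 310/81 − (148/81)² = 3206/6561


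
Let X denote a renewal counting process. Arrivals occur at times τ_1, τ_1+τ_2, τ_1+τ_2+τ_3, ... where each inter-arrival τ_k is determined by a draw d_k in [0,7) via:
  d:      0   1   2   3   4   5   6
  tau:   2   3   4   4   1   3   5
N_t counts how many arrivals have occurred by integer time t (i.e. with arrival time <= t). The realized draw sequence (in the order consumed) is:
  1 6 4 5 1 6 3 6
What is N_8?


2

draw d_1=1: τ_1=3, arrival time A_1=3
draw d_2=6: τ_2=5, arrival time A_2=8
draw d_3=4: τ_3=1, arrival time A_3=9
draw d_4=5: τ_4=3, arrival time A_4=12
draw d_5=1: τ_5=3, arrival time A_5=15
draw d_6=6: τ_6=5, arrival time A_6=20
draw d_7=3: τ_7=4, arrival time A_7=24
draw d_8=6: τ_8=5, arrival time A_8=29
N_t over t=0..8: 0:0 1:0 2:0 3:1 4:1 5:1 6:1 7:1 8:2


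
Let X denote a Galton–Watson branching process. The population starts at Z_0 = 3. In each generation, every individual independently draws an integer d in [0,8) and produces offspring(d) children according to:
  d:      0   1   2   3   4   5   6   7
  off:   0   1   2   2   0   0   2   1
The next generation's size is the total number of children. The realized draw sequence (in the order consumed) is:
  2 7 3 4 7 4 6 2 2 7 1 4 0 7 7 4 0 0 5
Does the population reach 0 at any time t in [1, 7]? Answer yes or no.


yes

gen 0: Z_0=3, draws=[2, 7, 3], offspring=[2, 1, 2], Z_1=5
gen 1: Z_1=5, draws=[4, 7, 4, 6, 2], offspring=[0, 1, 0, 2, 2], Z_2=5
gen 2: Z_2=5, draws=[2, 7, 1, 4, 0], offspring=[2, 1, 1, 0, 0], Z_3=4
gen 3: Z_3=4, draws=[7, 7, 4, 0], offspring=[1, 1, 0, 0], Z_4=2
gen 4: Z_4=2, draws=[0, 5], offspring=[0, 0], Z_5=0
gen 5: Z_5=0, draws=[], offspring=[], Z_6=0
gen 6: Z_6=0, draws=[], offspring=[], Z_7=0


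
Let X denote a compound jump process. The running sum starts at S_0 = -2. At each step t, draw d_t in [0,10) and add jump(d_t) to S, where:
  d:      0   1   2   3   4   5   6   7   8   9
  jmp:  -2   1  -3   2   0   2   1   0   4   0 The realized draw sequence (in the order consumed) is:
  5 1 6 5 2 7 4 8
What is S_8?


5

t=0: S=-2, d=5, jump=2, S_1=0
t=1: S=0, d=1, jump=1, S_2=1
t=2: S=1, d=6, jump=1, S_3=2
t=3: S=2, d=5, jump=2, S_4=4
t=4: S=4, d=2, jump=-3, S_5=1
t=5: S=1, d=7, jump=0, S_6=1
t=6: S=1, d=4, jump=0, S_7=1
t=7: S=1, d=8, jump=4, S_8=5


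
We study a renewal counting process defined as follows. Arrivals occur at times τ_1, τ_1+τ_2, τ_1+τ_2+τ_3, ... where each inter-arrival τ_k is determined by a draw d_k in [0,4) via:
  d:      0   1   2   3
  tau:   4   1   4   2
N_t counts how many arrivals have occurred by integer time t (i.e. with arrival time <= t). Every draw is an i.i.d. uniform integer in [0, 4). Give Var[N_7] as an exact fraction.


Inter-arrival values over d=0..3: [4, 1, 4, 2]
Each d has probability 1/4, so the pmf of τ is: f(1) = 1/4, f(2) = 1/4, f(4) = 1/2
Let p_n(j) = P(N_n = j), with p_0 = [1]. Condition on τ_1: p_n(0) = P(τ > n), and for j >= 1, p_n(j) = Σ_{k<=n} f(k)·p_{n−k}(j−1)
p_1 = [3/4, 1/4]  (j = 0..1)
p_2 = [1/2, 7/16, 1/16]  (j = 0..2)
p_3 = [1/2, 5/16, 11/64, 1/64]  (j = 0..3)
p_4 = [0, 3/4, 3/16, 15/256, 1/256]  (j = 0..4)
p_5 = [0, 1/2, 25/64, 23/256, 19/1024, 1/1024]  (j = 0..5)
p_6 = [0, 1/4, 17/32, 45/256, 19/512, 23/4096, 1/4096]  (j = 0..6)
p_7 = [0, 1/4, 11/32, 81/256, 19/256, 57/4096, 27/16384, 1/16384]  (j = 0..7)
E[N_7] = Σ j·p_7(j) = 37085/16384;  E[N_7²] = Σ j²·p_7(j) = 99457/16384
Var[N_7] = 99457/16384 − (37085/16384)² = 254206263/268435456

254206263/268435456


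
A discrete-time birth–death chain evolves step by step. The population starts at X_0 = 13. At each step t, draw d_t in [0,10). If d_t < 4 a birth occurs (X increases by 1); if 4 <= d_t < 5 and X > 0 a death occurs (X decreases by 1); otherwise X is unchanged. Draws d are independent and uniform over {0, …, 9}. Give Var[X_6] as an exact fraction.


X can drop by at most 1 per step and X_0 = 13 > T = 6, so X_t >= 13 − t >= 7 > 0 for every t <= 6: the floor at 0 (the 'and X > 0' condition) never binds. Hence X_6 = X_0 + Σ_{t<6} Y_t with i.i.d. increments Y_t = y(d_t) ∈ {+1, −1, 0}.
Outcome values over d=0..9: [1, 1, 1, 1, -1, 0, 0, 0, 0, 0]
Σy = 3, Σy² = 5, M = 10
μ = 3/10 = 3/10,  σ² = 5/10 − (3/10)² = 41/100
Independent increments: Var[X_6] = 6·σ² = 6·(41/100) = 123/50

123/50


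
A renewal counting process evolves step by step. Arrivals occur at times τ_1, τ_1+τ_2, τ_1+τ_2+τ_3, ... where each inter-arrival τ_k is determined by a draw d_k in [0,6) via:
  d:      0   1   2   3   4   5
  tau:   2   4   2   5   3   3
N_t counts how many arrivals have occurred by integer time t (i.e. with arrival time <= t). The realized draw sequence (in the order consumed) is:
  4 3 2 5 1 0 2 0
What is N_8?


draw d_1=4: τ_1=3, arrival time A_1=3
draw d_2=3: τ_2=5, arrival time A_2=8
draw d_3=2: τ_3=2, arrival time A_3=10
draw d_4=5: τ_4=3, arrival time A_4=13
draw d_5=1: τ_5=4, arrival time A_5=17
draw d_6=0: τ_6=2, arrival time A_6=19
draw d_7=2: τ_7=2, arrival time A_7=21
draw d_8=0: τ_8=2, arrival time A_8=23
N_t over t=0..8: 0:0 1:0 2:0 3:1 4:1 5:1 6:1 7:1 8:2

2


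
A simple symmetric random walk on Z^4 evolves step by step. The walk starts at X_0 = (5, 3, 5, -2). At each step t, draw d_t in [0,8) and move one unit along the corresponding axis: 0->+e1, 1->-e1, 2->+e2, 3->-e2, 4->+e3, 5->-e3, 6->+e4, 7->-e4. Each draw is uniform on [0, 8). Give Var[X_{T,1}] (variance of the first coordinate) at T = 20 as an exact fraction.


Outcome values over d=0..7: [1, -1, 0, 0, 0, 0, 0, 0]
Σy = 0, Σy² = 2, M = 8
μ = 0/8 = 0,  σ² = 2/8 − (0)² = 1/4
Independent increments: Var[X_20] = 20·σ² = 20·(1/4) = 5

5


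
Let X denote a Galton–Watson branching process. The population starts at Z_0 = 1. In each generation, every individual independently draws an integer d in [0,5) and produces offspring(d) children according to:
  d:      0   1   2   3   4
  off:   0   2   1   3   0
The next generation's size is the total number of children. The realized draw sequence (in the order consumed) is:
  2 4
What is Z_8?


gen 0: Z_0=1, draws=[2], offspring=[1], Z_1=1
gen 1: Z_1=1, draws=[4], offspring=[0], Z_2=0
gen 2: Z_2=0, draws=[], offspring=[], Z_3=0
gen 3: Z_3=0, draws=[], offspring=[], Z_4=0
gen 4: Z_4=0, draws=[], offspring=[], Z_5=0
gen 5: Z_5=0, draws=[], offspring=[], Z_6=0
gen 6: Z_6=0, draws=[], offspring=[], Z_7=0
gen 7: Z_7=0, draws=[], offspring=[], Z_8=0

0


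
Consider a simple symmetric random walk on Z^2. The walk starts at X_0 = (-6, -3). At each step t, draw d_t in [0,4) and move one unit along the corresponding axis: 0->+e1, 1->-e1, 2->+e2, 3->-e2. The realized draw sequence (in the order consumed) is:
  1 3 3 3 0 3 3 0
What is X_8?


(-5, -8)

t=0: X=(-6, -3), d=1 → -e1, X_1=(-7, -3)
t=1: X=(-7, -3), d=3 → -e2, X_2=(-7, -4)
t=2: X=(-7, -4), d=3 → -e2, X_3=(-7, -5)
t=3: X=(-7, -5), d=3 → -e2, X_4=(-7, -6)
t=4: X=(-7, -6), d=0 → +e1, X_5=(-6, -6)
t=5: X=(-6, -6), d=3 → -e2, X_6=(-6, -7)
t=6: X=(-6, -7), d=3 → -e2, X_7=(-6, -8)
t=7: X=(-6, -8), d=0 → +e1, X_8=(-5, -8)


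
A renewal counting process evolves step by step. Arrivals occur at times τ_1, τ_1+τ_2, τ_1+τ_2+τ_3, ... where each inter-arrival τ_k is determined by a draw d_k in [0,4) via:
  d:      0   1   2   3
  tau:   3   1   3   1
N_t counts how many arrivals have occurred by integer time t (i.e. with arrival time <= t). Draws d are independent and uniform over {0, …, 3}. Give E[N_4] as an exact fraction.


31/16

Inter-arrival values over d=0..3: [3, 1, 3, 1]
Each d has probability 1/4, so the pmf of τ is: f(1) = 1/2, f(3) = 1/2
Renewal equation for m(n) = E[N_n]: condition on τ_1 = k (if k <= n, one arrival plus a fresh copy on the remaining n−k steps): m(n) = F(n) + Σ_{k<=n} f(k)·m(n−k), where F(n) = P(τ <= n) and m(0) = 0
m(1) = F(1) = 1/2
m(2) = F(2) + f(1)·m(1) = 1/2 + 1/2·1/2 = 3/4
m(3) = F(3) + f(1)·m(2) = 1 + 1/2·3/4 = 11/8
m(4) = F(4) + f(1)·m(3) + f(3)·m(1) = 1 + 1/2·11/8 + 1/2·1/2 = 31/16
E[N_4] = m(4) = 31/16


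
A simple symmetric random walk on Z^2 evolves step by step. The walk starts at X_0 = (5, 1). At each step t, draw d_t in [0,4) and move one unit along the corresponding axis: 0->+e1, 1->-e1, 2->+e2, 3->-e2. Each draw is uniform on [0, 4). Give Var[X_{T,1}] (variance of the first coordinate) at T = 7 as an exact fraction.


Outcome values over d=0..3: [1, -1, 0, 0]
Σy = 0, Σy² = 2, M = 4
μ = 0/4 = 0,  σ² = 2/4 − (0)² = 1/2
Independent increments: Var[X_7] = 7·σ² = 7·(1/2) = 7/2

7/2


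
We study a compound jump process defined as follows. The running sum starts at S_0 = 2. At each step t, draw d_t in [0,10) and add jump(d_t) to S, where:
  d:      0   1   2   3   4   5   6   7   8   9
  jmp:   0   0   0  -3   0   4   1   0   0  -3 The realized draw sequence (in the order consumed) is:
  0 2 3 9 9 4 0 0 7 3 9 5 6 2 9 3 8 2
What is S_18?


t=0: S=2, d=0, jump=0, S_1=2
t=1: S=2, d=2, jump=0, S_2=2
t=2: S=2, d=3, jump=-3, S_3=-1
t=3: S=-1, d=9, jump=-3, S_4=-4
t=4: S=-4, d=9, jump=-3, S_5=-7
t=5: S=-7, d=4, jump=0, S_6=-7
t=6: S=-7, d=0, jump=0, S_7=-7
t=7: S=-7, d=0, jump=0, S_8=-7
t=8: S=-7, d=7, jump=0, S_9=-7
t=9: S=-7, d=3, jump=-3, S_10=-10
t=10: S=-10, d=9, jump=-3, S_11=-13
t=11: S=-13, d=5, jump=4, S_12=-9
t=12: S=-9, d=6, jump=1, S_13=-8
t=13: S=-8, d=2, jump=0, S_14=-8
t=14: S=-8, d=9, jump=-3, S_15=-11
t=15: S=-11, d=3, jump=-3, S_16=-14
t=16: S=-14, d=8, jump=0, S_17=-14
t=17: S=-14, d=2, jump=0, S_18=-14

-14


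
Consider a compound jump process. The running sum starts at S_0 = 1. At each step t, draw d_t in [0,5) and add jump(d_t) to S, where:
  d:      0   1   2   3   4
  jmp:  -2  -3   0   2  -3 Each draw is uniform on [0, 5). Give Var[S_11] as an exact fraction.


1034/25

Outcome values over d=0..4: [-2, -3, 0, 2, -3]
Σy = -6, Σy² = 26, M = 5
μ = -6/5 = -6/5,  σ² = 26/5 − (-6/5)² = 94/25
Independent increments: Var[S_11] = 11·σ² = 11·(94/25) = 1034/25


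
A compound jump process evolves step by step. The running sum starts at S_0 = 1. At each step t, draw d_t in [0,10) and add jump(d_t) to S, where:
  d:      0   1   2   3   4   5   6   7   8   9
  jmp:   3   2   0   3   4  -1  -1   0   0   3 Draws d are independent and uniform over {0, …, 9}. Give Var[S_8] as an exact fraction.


642/25

Outcome values over d=0..9: [3, 2, 0, 3, 4, -1, -1, 0, 0, 3]
Σy = 13, Σy² = 49, M = 10
μ = 13/10 = 13/10,  σ² = 49/10 − (13/10)² = 321/100
Independent increments: Var[S_8] = 8·σ² = 8·(321/100) = 642/25
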